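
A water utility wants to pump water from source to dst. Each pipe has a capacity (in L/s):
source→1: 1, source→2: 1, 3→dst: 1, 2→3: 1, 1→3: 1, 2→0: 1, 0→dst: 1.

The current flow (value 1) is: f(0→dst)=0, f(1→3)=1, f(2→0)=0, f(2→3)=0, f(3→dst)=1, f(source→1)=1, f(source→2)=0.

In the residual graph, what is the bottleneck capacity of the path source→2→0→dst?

1

Residual capacities along the path: source→2: 1, 2→0: 1, 0→dst: 1.
Minimum is 1.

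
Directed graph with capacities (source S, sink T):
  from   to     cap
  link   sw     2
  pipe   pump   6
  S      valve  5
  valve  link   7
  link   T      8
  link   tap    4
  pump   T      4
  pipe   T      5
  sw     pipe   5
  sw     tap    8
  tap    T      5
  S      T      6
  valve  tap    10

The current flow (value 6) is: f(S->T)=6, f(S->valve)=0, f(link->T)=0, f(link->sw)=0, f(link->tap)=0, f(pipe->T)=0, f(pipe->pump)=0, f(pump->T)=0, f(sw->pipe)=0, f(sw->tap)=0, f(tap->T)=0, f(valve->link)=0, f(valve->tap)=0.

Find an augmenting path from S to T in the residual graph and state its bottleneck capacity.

Residual along S->valve->link->T: S->valve: 5, valve->link: 7, link->T: 8.
Bottleneck = min = 5.

S->valve->link->T, bottleneck 5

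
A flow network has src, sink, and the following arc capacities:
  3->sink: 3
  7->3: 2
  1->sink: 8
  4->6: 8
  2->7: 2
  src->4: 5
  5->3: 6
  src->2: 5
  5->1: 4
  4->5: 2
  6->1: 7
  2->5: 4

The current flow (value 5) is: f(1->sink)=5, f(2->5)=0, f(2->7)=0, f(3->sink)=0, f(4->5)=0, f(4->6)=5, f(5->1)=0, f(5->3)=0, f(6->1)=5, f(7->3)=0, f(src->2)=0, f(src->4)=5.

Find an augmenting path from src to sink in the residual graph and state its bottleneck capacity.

Residual along src->2->5->1->sink: src->2: 5, 2->5: 4, 5->1: 4, 1->sink: 3.
Bottleneck = min = 3.

src->2->5->1->sink, bottleneck 3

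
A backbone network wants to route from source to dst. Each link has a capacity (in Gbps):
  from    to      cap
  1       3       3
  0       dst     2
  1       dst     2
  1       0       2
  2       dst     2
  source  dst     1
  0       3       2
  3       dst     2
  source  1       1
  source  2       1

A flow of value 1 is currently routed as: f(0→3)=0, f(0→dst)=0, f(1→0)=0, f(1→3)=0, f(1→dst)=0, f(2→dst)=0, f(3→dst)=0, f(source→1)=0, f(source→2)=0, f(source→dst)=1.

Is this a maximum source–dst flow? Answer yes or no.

No

Residual path source→1→dst has bottleneck 1 > 0.
Pushing 1 along it raises the flow to 2, so the given flow is not maximum.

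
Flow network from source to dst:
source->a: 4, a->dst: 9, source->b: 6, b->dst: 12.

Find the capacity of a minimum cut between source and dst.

Max flow = 10 (via 2 augmenting paths).
In the residual at optimum, the set reachable from source is {source}.
Cut edges: source->a (cap 4), source->b (cap 6). Sum = 10.

10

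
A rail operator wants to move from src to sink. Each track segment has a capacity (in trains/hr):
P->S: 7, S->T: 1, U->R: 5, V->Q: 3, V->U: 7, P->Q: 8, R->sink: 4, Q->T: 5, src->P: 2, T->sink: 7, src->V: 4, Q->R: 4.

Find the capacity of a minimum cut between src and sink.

6

Max flow = 6 (via 2 augmenting paths).
In the residual at optimum, the set reachable from src is {src}.
Cut edges: src->V (cap 4), src->P (cap 2). Sum = 6.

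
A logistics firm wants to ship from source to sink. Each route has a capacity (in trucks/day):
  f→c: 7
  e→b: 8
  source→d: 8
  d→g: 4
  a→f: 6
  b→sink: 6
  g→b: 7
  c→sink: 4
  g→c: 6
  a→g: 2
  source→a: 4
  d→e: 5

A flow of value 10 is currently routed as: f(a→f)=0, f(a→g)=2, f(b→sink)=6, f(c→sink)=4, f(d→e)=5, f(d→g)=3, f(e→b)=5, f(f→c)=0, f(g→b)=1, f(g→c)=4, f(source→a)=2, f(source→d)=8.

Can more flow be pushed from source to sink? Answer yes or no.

No

Residual reachable from source: {a, b, c, d, e, f, g, source}; sink is not reachable.
Saturated cut: b→sink, c→sink with total capacity 10 = current flow value. Flow is maximum.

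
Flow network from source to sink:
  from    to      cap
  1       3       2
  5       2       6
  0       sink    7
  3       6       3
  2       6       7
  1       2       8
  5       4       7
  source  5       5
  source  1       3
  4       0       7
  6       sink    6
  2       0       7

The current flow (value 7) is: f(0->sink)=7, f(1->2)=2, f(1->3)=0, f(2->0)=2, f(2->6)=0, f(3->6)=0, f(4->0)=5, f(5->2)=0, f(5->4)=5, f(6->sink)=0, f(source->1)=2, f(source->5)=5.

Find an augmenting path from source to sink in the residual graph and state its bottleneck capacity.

Residual along source->1->2->6->sink: source->1: 1, 1->2: 6, 2->6: 7, 6->sink: 6.
Bottleneck = min = 1.

source->1->2->6->sink, bottleneck 1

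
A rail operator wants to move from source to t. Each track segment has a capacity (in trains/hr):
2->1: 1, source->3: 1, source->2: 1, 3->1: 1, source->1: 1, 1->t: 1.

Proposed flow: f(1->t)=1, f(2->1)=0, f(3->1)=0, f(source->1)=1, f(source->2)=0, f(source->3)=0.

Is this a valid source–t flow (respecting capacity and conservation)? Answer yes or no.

Every edge has 0 ≤ f(e) ≤ cap(e).
At each intermediate node, inflow equals outflow.

Yes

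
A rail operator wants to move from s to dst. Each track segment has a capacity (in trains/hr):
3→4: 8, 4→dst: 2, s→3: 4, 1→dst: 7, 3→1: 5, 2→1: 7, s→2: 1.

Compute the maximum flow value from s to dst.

5

Augment s→2→1→dst: bottleneck 1. Total 1.
Augment s→3→1→dst: bottleneck 4. Total 5.
No augmenting path remains in the residual graph.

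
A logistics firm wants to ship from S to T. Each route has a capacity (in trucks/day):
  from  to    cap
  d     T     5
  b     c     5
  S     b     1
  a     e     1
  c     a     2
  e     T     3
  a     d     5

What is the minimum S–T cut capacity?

Max flow = 1 (via 1 augmenting path).
In the residual at optimum, the set reachable from S is {S}.
Cut edges: S->b (cap 1). Sum = 1.

1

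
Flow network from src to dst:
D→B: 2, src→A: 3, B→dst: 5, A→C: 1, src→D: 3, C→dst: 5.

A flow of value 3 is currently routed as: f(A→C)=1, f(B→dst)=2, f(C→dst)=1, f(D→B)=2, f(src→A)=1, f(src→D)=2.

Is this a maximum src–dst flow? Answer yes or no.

Residual reachable from src: {A, D, src}; dst is not reachable.
Saturated cut: A→C, D→B with total capacity 3 = current flow value. Flow is maximum.

Yes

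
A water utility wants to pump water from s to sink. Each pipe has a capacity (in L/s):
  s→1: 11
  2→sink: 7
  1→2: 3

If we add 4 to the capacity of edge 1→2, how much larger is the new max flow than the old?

Original max flow = 3.
After raising cap(1→2), augmenting paths through that edge carry 4 more units.
New max flow = 7. Increase = 4.

4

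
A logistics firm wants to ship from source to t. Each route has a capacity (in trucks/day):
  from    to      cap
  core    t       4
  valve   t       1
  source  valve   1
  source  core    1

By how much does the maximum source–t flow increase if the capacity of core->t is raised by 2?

Original max flow = 2.
Edge core->t does not cross the min cut (source side {source}), so extra capacity there cannot help.
New max flow = 2. Increase = 0.

0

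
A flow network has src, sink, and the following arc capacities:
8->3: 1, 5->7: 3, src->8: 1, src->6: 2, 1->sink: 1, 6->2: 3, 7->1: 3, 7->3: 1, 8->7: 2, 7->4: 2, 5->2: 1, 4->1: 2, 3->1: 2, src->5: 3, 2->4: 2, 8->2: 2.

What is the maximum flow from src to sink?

1

Augment src->8->7->1->sink: bottleneck 1. Total 1.
No augmenting path remains in the residual graph.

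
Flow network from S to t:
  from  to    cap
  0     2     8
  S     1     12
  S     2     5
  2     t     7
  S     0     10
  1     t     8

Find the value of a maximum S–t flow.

Augment S->2->t: bottleneck 5. Total 5.
Augment S->1->t: bottleneck 8. Total 13.
Augment S->0->2->t: bottleneck 2. Total 15.
No augmenting path remains in the residual graph.

15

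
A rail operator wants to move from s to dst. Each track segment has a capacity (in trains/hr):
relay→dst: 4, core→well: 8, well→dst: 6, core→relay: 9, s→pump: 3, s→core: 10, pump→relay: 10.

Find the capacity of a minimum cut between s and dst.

10

Max flow = 10 (via 3 augmenting paths).
In the residual at optimum, the set reachable from s is {core, pump, relay, s, well}.
Cut edges: relay→dst (cap 4), well→dst (cap 6). Sum = 10.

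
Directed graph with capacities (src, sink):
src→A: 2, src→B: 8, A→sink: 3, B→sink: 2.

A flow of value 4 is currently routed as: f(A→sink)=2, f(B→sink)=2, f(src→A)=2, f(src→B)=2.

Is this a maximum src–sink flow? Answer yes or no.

Residual reachable from src: {B, src}; sink is not reachable.
Saturated cut: src→A, B→sink with total capacity 4 = current flow value. Flow is maximum.

Yes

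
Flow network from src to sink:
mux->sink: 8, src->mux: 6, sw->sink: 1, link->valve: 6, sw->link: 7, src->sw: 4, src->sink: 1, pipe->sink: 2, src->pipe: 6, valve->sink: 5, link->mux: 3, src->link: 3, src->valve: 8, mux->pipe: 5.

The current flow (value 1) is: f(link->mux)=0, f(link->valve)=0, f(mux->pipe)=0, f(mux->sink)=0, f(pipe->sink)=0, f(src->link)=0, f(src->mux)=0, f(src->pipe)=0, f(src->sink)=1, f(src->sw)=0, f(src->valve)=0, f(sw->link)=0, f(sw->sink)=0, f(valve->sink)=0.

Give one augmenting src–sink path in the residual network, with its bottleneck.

Residual along src->sw->sink: src->sw: 4, sw->sink: 1.
Bottleneck = min = 1.

src->sw->sink, bottleneck 1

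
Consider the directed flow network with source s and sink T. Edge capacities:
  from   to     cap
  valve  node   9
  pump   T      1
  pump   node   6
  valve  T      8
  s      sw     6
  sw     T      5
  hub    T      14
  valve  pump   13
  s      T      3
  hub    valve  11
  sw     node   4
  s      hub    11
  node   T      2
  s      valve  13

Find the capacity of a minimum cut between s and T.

30

Max flow = 30 (via 7 augmenting paths).
In the residual at optimum, the set reachable from s is {node, pump, s, sw, valve}.
Cut edges: s->hub (cap 11), s->T (cap 3), sw->T (cap 5), valve->T (cap 8), pump->T (cap 1), node->T (cap 2). Sum = 30.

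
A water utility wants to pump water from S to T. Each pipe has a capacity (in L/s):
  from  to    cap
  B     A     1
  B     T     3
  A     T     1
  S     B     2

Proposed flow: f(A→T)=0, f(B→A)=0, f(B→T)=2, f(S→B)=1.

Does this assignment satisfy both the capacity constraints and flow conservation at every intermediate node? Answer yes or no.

Conservation fails at B: inflow 1 ≠ outflow 2.

No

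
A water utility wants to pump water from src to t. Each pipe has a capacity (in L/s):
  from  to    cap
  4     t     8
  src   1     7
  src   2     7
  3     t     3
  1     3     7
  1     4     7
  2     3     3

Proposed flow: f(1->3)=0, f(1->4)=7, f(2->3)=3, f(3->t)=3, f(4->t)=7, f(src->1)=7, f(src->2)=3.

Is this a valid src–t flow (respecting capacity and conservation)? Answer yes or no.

Every edge has 0 ≤ f(e) ≤ cap(e).
At each intermediate node, inflow equals outflow.

Yes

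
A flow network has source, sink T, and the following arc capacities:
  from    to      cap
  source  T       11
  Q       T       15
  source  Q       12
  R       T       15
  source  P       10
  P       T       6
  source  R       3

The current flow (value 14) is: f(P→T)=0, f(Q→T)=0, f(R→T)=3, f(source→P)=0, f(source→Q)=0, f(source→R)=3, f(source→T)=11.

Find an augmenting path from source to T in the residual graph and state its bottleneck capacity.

Residual along source→Q→T: source→Q: 12, Q→T: 15.
Bottleneck = min = 12.

source→Q→T, bottleneck 12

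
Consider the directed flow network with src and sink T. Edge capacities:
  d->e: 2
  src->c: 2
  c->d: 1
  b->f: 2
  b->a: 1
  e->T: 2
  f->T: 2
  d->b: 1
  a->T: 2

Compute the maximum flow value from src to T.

1

Augment src->c->d->e->T: bottleneck 1. Total 1.
No augmenting path remains in the residual graph.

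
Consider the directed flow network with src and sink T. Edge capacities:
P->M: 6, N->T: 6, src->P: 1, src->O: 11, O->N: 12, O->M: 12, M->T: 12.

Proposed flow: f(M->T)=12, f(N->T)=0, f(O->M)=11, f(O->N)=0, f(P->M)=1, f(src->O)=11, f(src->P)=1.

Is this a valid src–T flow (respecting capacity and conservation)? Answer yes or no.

Yes

Every edge has 0 ≤ f(e) ≤ cap(e).
At each intermediate node, inflow equals outflow.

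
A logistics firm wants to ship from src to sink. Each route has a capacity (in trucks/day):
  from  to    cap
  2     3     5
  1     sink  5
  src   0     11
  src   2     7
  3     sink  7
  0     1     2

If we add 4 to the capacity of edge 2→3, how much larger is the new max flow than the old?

2

Original max flow = 7.
After raising cap(2→3), augmenting paths through that edge carry 2 more units.
New max flow = 9. Increase = 2.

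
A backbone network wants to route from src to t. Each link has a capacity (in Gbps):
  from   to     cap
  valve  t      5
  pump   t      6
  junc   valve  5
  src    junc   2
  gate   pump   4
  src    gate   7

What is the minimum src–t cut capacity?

6

Max flow = 6 (via 2 augmenting paths).
In the residual at optimum, the set reachable from src is {gate, src}.
Cut edges: gate→pump (cap 4), src→junc (cap 2). Sum = 6.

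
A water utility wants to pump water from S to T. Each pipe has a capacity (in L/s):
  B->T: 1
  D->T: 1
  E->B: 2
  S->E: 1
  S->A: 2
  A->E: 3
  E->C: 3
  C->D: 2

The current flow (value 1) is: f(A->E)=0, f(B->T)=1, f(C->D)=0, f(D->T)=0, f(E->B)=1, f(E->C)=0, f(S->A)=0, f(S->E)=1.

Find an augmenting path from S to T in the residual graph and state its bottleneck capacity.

Residual along S->A->E->C->D->T: S->A: 2, A->E: 3, E->C: 3, C->D: 2, D->T: 1.
Bottleneck = min = 1.

S->A->E->C->D->T, bottleneck 1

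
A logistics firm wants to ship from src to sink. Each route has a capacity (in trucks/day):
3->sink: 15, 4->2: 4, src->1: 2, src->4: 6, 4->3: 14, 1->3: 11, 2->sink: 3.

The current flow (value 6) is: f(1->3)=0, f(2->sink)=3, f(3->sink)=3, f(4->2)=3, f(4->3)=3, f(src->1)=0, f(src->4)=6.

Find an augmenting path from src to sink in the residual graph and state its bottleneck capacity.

Residual along src->1->3->sink: src->1: 2, 1->3: 11, 3->sink: 12.
Bottleneck = min = 2.

src->1->3->sink, bottleneck 2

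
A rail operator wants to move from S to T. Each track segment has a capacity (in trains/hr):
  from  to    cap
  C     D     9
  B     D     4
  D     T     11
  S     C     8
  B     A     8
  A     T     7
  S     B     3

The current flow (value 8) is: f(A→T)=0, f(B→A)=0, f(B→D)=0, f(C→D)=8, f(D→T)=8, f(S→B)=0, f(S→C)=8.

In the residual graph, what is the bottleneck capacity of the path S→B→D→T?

3

Residual capacities along the path: S→B: 3, B→D: 4, D→T: 3.
Minimum is 3.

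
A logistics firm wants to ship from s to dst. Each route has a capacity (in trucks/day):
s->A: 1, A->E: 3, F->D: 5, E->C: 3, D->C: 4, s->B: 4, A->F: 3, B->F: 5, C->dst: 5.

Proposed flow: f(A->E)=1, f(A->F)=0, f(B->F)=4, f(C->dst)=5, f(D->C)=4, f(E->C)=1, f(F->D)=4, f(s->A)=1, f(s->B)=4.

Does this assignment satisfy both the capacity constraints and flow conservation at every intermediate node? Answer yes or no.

Every edge has 0 ≤ f(e) ≤ cap(e).
At each intermediate node, inflow equals outflow.

Yes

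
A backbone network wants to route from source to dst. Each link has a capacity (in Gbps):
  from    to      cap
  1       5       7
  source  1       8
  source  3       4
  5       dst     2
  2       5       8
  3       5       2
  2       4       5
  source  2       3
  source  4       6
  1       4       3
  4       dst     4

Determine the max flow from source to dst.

6

Augment source→4→dst: bottleneck 4. Total 4.
Augment source→3→5→dst: bottleneck 2. Total 6.
No augmenting path remains in the residual graph.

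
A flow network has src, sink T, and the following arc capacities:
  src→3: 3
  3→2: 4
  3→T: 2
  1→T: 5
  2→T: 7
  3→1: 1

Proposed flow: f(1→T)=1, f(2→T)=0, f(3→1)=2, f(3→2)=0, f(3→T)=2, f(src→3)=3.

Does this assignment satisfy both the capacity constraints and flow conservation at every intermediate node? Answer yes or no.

No

Capacity violated on 3→1: flow 2 > capacity 1.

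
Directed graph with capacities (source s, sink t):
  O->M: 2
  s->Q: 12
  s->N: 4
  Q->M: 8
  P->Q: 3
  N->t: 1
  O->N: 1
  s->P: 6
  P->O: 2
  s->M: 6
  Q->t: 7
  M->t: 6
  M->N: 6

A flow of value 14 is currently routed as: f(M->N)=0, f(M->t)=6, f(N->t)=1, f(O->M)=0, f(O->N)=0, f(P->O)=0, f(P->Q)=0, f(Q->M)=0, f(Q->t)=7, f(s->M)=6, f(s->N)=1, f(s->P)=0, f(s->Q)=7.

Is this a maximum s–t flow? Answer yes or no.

Yes

Residual reachable from s: {M, N, O, P, Q, s}; t is not reachable.
Saturated cut: Q->t, M->t, N->t with total capacity 14 = current flow value. Flow is maximum.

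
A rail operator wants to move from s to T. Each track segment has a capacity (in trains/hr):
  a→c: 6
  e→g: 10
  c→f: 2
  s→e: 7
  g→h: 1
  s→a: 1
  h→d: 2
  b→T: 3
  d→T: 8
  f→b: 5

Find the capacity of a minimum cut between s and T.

Max flow = 2 (via 2 augmenting paths).
In the residual at optimum, the set reachable from s is {e, g, s}.
Cut edges: g→h (cap 1), s→a (cap 1). Sum = 2.

2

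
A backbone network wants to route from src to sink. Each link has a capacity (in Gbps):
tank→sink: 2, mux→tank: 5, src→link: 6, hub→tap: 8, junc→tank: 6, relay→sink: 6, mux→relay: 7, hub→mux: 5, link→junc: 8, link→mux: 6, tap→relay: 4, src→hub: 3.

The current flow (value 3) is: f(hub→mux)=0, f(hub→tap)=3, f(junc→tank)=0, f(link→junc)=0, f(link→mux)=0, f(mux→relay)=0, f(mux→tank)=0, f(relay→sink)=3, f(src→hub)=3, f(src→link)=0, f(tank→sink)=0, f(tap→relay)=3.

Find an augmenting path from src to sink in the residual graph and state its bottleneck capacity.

Residual along src→link→mux→relay→sink: src→link: 6, link→mux: 6, mux→relay: 7, relay→sink: 3.
Bottleneck = min = 3.

src→link→mux→relay→sink, bottleneck 3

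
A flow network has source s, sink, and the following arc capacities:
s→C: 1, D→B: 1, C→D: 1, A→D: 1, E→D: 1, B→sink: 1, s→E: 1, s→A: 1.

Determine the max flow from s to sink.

Augment s→E→D→B→sink: bottleneck 1. Total 1.
No augmenting path remains in the residual graph.

1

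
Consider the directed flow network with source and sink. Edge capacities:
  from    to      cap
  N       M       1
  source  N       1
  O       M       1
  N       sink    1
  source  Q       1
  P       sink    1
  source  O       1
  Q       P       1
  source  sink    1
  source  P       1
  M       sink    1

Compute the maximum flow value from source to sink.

4

Augment source→sink: bottleneck 1. Total 1.
Augment source→N→sink: bottleneck 1. Total 2.
Augment source→P→sink: bottleneck 1. Total 3.
Augment source→O→M→sink: bottleneck 1. Total 4.
No augmenting path remains in the residual graph.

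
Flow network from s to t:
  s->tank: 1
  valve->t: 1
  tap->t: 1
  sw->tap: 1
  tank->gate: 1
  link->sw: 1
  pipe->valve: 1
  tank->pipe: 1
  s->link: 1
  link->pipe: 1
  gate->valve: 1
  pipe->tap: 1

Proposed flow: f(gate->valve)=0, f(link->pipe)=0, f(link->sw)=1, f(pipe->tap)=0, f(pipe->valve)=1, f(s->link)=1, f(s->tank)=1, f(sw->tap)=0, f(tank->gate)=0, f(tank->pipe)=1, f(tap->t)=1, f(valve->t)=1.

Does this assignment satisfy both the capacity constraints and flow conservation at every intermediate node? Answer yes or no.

No

Conservation fails at sw: inflow 1 ≠ outflow 0.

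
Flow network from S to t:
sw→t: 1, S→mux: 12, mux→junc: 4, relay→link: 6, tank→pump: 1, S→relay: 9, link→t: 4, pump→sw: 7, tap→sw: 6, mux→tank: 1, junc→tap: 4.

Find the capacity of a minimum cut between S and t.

Max flow = 5 (via 2 augmenting paths).
In the residual at optimum, the set reachable from S is {S, junc, link, mux, pump, relay, sw, tank, tap}.
Cut edges: sw→t (cap 1), link→t (cap 4). Sum = 5.

5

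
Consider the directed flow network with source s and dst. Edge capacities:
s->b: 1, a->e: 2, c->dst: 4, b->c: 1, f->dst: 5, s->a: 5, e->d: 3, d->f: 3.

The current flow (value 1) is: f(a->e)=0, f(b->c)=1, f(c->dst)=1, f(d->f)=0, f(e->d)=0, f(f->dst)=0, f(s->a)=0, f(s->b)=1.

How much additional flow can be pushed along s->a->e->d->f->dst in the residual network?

Residual capacities along the path: s->a: 5, a->e: 2, e->d: 3, d->f: 3, f->dst: 5.
Minimum is 2.

2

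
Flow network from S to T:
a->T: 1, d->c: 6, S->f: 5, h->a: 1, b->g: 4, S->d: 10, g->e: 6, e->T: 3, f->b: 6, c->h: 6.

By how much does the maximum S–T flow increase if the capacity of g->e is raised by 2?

Original max flow = 4.
Edge g->e does not cross the min cut (source side {S, b, c, d, e, f, g, h}), so extra capacity there cannot help.
New max flow = 4. Increase = 0.

0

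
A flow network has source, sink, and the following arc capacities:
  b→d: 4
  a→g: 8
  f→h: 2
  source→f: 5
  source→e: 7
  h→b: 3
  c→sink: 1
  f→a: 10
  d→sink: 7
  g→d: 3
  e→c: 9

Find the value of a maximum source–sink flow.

Augment source→e→c→sink: bottleneck 1. Total 1.
Augment source→f→a→g→d→sink: bottleneck 3. Total 4.
Augment source→f→h→b→d→sink: bottleneck 2. Total 6.
No augmenting path remains in the residual graph.

6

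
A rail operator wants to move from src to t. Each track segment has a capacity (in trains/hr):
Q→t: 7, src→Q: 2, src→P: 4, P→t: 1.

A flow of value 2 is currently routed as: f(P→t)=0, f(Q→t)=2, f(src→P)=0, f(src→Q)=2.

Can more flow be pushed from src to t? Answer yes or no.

Yes

Residual path src→P→t has bottleneck 1 > 0.
Pushing 1 along it raises the flow to 3, so the given flow is not maximum.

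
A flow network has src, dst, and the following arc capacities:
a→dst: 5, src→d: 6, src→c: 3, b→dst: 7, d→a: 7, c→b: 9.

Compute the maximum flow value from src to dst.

Augment src→d→a→dst: bottleneck 5. Total 5.
Augment src→c→b→dst: bottleneck 3. Total 8.
No augmenting path remains in the residual graph.

8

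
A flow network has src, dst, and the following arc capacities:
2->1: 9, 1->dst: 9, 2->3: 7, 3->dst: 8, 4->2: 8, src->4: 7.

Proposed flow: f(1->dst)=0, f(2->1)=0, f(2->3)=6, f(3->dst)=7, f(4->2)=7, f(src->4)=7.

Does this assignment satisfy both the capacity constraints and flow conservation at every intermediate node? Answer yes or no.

No

Conservation fails at 2: inflow 7 ≠ outflow 6.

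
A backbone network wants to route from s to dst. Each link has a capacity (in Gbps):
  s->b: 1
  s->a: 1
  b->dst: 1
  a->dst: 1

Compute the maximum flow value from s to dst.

Augment s->b->dst: bottleneck 1. Total 1.
Augment s->a->dst: bottleneck 1. Total 2.
No augmenting path remains in the residual graph.

2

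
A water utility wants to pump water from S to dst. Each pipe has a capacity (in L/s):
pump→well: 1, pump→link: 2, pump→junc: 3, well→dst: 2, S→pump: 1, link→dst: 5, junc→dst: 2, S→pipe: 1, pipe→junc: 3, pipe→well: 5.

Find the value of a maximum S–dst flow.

2

Augment S→pipe→well→dst: bottleneck 1. Total 1.
Augment S→pump→junc→dst: bottleneck 1. Total 2.
No augmenting path remains in the residual graph.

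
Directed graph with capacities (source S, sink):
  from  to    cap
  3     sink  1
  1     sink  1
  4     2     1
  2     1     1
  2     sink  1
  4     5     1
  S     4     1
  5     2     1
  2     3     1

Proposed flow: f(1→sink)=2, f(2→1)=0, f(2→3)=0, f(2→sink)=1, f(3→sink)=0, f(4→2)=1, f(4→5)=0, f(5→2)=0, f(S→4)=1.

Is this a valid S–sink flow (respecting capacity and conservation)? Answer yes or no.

No

Capacity violated on 1→sink: flow 2 > capacity 1.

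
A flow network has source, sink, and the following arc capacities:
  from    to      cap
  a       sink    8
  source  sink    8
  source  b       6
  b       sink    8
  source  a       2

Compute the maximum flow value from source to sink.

16

Augment source→sink: bottleneck 8. Total 8.
Augment source→b→sink: bottleneck 6. Total 14.
Augment source→a→sink: bottleneck 2. Total 16.
No augmenting path remains in the residual graph.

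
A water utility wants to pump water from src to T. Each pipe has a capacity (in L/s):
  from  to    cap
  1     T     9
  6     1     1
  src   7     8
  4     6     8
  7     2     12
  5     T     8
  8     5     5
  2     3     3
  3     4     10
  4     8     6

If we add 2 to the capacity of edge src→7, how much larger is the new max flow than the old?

Original max flow = 3.
Edge src→7 does not cross the min cut (source side {2, 7, src}), so extra capacity there cannot help.
New max flow = 3. Increase = 0.

0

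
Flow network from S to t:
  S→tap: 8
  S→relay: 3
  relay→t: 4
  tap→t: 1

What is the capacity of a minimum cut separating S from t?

4

Max flow = 4 (via 2 augmenting paths).
In the residual at optimum, the set reachable from S is {S, tap}.
Cut edges: S→relay (cap 3), tap→t (cap 1). Sum = 4.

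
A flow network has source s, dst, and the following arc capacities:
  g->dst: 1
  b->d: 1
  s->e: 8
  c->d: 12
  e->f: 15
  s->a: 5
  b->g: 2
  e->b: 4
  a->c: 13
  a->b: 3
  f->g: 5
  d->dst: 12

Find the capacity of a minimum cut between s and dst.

Max flow = 7 (via 3 augmenting paths).
In the residual at optimum, the set reachable from s is {b, e, f, g, s}.
Cut edges: s->a (cap 5), b->d (cap 1), g->dst (cap 1). Sum = 7.

7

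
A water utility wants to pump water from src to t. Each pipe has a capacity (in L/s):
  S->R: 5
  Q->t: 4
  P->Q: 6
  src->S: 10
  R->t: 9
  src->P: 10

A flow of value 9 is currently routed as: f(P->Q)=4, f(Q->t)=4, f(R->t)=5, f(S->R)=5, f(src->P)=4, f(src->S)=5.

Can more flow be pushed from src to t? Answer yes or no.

No

Residual reachable from src: {P, Q, S, src}; t is not reachable.
Saturated cut: S->R, Q->t with total capacity 9 = current flow value. Flow is maximum.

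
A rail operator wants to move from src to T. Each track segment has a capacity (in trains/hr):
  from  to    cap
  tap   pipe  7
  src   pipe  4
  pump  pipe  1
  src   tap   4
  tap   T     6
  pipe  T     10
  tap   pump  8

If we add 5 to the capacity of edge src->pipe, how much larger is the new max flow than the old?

5

Original max flow = 8.
After raising cap(src->pipe), augmenting paths through that edge carry 5 more units.
New max flow = 13. Increase = 5.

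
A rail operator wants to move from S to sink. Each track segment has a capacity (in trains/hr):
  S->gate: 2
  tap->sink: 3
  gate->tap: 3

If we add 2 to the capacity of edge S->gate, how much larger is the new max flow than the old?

Original max flow = 2.
After raising cap(S->gate), augmenting paths through that edge carry 1 more unit.
New max flow = 3. Increase = 1.

1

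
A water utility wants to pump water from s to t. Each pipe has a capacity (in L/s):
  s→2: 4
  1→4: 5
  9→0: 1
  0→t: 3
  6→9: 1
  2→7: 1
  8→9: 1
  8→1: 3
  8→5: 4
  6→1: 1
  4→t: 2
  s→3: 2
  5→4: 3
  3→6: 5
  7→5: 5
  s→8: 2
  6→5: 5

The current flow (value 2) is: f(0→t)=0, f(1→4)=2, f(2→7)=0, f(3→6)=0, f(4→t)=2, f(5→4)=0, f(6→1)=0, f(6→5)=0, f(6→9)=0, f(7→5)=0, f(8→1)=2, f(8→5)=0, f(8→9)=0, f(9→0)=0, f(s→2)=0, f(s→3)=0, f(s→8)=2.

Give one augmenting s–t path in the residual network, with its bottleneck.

Residual along s→3→6→9→0→t: s→3: 2, 3→6: 5, 6→9: 1, 9→0: 1, 0→t: 3.
Bottleneck = min = 1.

s→3→6→9→0→t, bottleneck 1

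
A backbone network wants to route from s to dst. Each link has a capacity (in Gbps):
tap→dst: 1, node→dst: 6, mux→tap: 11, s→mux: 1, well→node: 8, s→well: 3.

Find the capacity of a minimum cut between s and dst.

Max flow = 4 (via 2 augmenting paths).
In the residual at optimum, the set reachable from s is {s}.
Cut edges: s→well (cap 3), s→mux (cap 1). Sum = 4.

4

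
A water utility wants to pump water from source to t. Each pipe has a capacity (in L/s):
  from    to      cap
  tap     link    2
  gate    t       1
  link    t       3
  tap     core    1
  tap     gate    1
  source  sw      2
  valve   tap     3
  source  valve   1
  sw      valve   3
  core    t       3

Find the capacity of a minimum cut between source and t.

Max flow = 3 (via 2 augmenting paths).
In the residual at optimum, the set reachable from source is {source}.
Cut edges: source->sw (cap 2), source->valve (cap 1). Sum = 3.

3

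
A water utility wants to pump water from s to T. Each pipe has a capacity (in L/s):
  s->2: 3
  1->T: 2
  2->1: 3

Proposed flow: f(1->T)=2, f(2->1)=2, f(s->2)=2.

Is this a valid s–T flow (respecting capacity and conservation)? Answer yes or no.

Yes

Every edge has 0 ≤ f(e) ≤ cap(e).
At each intermediate node, inflow equals outflow.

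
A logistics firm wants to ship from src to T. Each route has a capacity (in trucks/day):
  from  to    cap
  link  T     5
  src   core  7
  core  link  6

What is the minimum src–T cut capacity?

Max flow = 5 (via 1 augmenting path).
In the residual at optimum, the set reachable from src is {core, link, src}.
Cut edges: link->T (cap 5). Sum = 5.

5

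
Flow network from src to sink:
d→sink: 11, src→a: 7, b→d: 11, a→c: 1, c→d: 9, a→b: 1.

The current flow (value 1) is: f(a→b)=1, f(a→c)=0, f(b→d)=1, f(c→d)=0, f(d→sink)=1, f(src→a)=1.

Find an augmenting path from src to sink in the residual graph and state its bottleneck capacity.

Residual along src→a→c→d→sink: src→a: 6, a→c: 1, c→d: 9, d→sink: 10.
Bottleneck = min = 1.

src→a→c→d→sink, bottleneck 1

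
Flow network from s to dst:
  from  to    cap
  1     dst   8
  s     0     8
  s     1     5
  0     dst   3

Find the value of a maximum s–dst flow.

8

Augment s→0→dst: bottleneck 3. Total 3.
Augment s→1→dst: bottleneck 5. Total 8.
No augmenting path remains in the residual graph.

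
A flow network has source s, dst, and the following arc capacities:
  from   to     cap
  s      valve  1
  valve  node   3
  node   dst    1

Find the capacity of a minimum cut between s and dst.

Max flow = 1 (via 1 augmenting path).
In the residual at optimum, the set reachable from s is {s}.
Cut edges: s->valve (cap 1). Sum = 1.

1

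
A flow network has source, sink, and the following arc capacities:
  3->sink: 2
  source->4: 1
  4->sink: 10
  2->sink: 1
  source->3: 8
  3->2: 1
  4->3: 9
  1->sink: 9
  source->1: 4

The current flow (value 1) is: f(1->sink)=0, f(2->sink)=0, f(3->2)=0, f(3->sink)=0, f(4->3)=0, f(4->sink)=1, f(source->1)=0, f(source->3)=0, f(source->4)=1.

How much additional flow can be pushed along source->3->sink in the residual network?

Residual capacities along the path: source->3: 8, 3->sink: 2.
Minimum is 2.

2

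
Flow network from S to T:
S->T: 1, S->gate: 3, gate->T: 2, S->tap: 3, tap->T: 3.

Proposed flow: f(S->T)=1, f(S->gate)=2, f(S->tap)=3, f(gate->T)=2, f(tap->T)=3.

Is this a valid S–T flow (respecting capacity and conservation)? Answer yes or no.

Every edge has 0 ≤ f(e) ≤ cap(e).
At each intermediate node, inflow equals outflow.

Yes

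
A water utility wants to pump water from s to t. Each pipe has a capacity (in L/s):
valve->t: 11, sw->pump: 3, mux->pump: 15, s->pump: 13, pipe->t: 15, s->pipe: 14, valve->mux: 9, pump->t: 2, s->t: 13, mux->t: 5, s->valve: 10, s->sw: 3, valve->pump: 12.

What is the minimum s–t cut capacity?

39

Max flow = 39 (via 4 augmenting paths).
In the residual at optimum, the set reachable from s is {pump, s, sw}.
Cut edges: s->pipe (cap 14), s->valve (cap 10), s->t (cap 13), pump->t (cap 2). Sum = 39.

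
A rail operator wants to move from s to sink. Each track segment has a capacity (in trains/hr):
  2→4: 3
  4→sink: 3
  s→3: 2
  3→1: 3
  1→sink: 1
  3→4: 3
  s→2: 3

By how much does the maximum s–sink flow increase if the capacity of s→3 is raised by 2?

0

Original max flow = 4.
Edge s→3 does not cross the min cut (source side {1, 2, 3, 4, s}), so extra capacity there cannot help.
New max flow = 4. Increase = 0.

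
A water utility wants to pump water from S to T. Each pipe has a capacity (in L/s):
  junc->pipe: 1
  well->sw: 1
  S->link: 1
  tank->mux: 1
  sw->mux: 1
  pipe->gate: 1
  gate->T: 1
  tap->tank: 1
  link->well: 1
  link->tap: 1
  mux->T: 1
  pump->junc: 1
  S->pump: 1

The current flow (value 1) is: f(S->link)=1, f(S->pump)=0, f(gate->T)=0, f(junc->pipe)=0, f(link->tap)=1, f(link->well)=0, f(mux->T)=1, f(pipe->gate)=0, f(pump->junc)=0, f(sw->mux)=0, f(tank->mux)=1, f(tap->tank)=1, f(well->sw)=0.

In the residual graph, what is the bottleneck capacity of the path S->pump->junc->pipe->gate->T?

1

Residual capacities along the path: S->pump: 1, pump->junc: 1, junc->pipe: 1, pipe->gate: 1, gate->T: 1.
Minimum is 1.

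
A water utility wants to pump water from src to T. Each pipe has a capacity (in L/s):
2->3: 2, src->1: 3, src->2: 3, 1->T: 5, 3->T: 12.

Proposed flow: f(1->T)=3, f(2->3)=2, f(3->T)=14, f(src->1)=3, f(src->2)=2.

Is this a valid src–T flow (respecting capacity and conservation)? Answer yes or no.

No

Capacity violated on 3->T: flow 14 > capacity 12.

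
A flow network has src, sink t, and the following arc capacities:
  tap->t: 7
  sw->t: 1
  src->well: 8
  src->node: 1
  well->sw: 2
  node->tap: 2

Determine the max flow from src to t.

Augment src->well->sw->t: bottleneck 1. Total 1.
Augment src->node->tap->t: bottleneck 1. Total 2.
No augmenting path remains in the residual graph.

2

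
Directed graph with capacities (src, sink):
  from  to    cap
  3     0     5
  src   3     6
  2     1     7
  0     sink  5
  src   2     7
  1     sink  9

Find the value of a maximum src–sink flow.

Augment src→3→0→sink: bottleneck 5. Total 5.
Augment src→2→1→sink: bottleneck 7. Total 12.
No augmenting path remains in the residual graph.

12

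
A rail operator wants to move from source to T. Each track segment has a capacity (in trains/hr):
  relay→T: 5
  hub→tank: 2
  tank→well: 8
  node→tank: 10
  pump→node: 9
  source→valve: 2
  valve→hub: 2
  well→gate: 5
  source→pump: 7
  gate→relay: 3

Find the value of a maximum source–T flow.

3

Augment source→valve→hub→tank→well→gate→relay→T: bottleneck 2. Total 2.
Augment source→pump→node→tank→well→gate→relay→T: bottleneck 1. Total 3.
No augmenting path remains in the residual graph.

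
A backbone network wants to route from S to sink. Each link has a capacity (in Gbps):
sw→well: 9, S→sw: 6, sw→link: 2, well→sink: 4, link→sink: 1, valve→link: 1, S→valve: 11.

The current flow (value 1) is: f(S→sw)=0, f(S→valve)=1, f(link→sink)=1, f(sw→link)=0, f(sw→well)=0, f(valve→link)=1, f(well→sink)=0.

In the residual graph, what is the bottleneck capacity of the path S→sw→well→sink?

Residual capacities along the path: S→sw: 6, sw→well: 9, well→sink: 4.
Minimum is 4.

4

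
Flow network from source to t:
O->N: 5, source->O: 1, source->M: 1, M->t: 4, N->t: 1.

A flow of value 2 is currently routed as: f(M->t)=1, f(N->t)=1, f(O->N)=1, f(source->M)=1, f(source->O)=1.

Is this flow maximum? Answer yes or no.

Residual reachable from source: {source}; t is not reachable.
Saturated cut: source->O, source->M with total capacity 2 = current flow value. Flow is maximum.

Yes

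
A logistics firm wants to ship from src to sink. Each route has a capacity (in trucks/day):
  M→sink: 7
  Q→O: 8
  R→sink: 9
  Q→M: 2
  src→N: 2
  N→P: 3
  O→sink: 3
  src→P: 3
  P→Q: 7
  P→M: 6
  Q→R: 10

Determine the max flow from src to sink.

5

Augment src→P→M→sink: bottleneck 3. Total 3.
Augment src→N→P→M→sink: bottleneck 2. Total 5.
No augmenting path remains in the residual graph.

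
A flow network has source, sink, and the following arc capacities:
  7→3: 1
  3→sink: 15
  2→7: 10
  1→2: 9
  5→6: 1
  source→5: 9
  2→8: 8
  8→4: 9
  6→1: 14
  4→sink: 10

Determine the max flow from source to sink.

Augment source→5→6→1→2→8→4→sink: bottleneck 1. Total 1.
No augmenting path remains in the residual graph.

1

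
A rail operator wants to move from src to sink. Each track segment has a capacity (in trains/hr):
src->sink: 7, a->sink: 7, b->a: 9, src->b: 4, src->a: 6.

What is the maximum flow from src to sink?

Augment src->sink: bottleneck 7. Total 7.
Augment src->a->sink: bottleneck 6. Total 13.
Augment src->b->a->sink: bottleneck 1. Total 14.
No augmenting path remains in the residual graph.

14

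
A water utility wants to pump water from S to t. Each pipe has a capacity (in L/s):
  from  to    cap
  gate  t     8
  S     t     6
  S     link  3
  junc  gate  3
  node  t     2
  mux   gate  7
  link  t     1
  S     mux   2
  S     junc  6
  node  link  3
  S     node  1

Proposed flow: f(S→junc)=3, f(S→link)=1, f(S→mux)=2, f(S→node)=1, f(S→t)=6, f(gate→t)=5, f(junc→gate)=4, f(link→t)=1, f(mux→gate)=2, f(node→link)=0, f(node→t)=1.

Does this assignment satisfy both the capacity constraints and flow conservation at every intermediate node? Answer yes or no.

Capacity violated on junc→gate: flow 4 > capacity 3.

No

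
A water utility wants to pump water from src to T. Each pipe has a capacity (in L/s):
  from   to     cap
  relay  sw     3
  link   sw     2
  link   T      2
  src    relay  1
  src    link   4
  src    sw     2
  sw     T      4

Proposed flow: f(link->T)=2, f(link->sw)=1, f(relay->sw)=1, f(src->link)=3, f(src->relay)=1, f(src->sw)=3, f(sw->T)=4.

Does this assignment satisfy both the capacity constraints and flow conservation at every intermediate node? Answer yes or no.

No

Capacity violated on src->sw: flow 3 > capacity 2.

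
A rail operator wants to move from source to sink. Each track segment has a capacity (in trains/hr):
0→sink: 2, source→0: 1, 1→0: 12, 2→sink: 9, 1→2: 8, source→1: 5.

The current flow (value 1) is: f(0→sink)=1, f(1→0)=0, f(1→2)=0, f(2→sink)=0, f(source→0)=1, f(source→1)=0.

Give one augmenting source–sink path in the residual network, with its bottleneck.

Residual along source→1→2→sink: source→1: 5, 1→2: 8, 2→sink: 9.
Bottleneck = min = 5.

source→1→2→sink, bottleneck 5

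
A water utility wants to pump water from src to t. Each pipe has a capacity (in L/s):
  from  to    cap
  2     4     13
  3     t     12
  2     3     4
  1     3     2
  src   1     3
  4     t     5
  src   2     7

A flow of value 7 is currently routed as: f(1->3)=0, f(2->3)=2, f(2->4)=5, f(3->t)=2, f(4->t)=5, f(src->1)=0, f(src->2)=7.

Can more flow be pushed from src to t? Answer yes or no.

Residual path src->1->3->t has bottleneck 2 > 0.
Pushing 2 along it raises the flow to 9, so the given flow is not maximum.

Yes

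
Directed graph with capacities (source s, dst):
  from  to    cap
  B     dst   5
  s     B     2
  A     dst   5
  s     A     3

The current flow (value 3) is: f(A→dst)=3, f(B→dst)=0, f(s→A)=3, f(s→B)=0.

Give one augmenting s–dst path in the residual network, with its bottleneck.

Residual along s→B→dst: s→B: 2, B→dst: 5.
Bottleneck = min = 2.

s→B→dst, bottleneck 2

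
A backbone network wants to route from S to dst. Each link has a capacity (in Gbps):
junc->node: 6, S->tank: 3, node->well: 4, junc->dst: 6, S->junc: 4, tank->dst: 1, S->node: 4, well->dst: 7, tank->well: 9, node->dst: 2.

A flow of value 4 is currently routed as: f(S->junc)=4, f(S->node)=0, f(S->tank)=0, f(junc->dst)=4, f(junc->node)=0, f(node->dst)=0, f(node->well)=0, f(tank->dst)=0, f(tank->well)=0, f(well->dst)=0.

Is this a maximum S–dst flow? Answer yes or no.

No

Residual path S->tank->dst has bottleneck 1 > 0.
Pushing 1 along it raises the flow to 5, so the given flow is not maximum.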